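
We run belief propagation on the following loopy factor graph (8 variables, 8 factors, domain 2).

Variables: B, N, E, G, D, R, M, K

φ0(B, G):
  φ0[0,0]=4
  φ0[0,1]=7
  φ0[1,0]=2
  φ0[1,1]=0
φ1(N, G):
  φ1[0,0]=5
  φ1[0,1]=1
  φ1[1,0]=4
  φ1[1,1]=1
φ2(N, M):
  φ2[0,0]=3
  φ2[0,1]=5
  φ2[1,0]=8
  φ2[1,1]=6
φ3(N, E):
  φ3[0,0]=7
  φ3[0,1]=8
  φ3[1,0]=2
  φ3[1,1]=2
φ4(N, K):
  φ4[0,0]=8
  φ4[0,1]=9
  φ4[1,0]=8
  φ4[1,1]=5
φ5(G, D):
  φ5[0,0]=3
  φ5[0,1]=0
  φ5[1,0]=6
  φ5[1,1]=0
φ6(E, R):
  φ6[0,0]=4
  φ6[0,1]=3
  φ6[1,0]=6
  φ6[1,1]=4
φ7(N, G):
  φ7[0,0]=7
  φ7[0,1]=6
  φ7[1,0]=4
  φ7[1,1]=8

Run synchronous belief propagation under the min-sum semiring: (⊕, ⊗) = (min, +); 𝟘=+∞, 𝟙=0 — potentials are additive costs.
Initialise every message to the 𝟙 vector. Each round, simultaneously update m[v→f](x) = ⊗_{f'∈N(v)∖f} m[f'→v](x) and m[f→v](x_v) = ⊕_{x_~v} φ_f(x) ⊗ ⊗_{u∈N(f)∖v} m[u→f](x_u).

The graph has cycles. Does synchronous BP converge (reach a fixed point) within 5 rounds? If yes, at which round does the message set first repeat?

NOT CONVERGED within 5 rounds

init: all messages = 𝟙 over 2 values
r1 m[φ0→B] = [4, 0]
r1 m[φ0→G] = [2, 0]
r1 m[φ1→N] = [1, 1]
r1 m[φ1→G] = [4, 1]
r1 m[φ2→N] = [3, 6]
r1 m[φ2→M] = [3, 5]
r1 m[φ3→N] = [7, 2]
r1 m[φ3→E] = [2, 2]
r1 m[φ4→N] = [8, 5]
r1 m[φ4→K] = [8, 5]
r1 m[φ5→G] = [0, 0]
r1 m[φ5→D] = [3, 0]
r1 m[φ6→E] = [3, 4]
r1 m[φ6→R] = [4, 3]
r1 m[φ7→N] = [6, 4]
r1 m[φ7→G] = [4, 6]
r1 m[B→φ0] = [0, 0]
r1 m[N→φ1] = [0, 0]
r1 m[N→φ2] = [0, 0]
r1 m[N→φ3] = [0, 0]
r1 m[N→φ4] = [0, 0]
r1 m[N→φ7] = [0, 0]
r1 m[E→φ3] = [0, 0]
r1 m[E→φ6] = [0, 0]
r1 m[G→φ0] = [0, 0]
r1 m[G→φ1] = [0, 0]
r1 m[G→φ5] = [0, 0]
r1 m[G→φ7] = [0, 0]
r1 m[D→φ5] = [0, 0]
r1 m[R→φ6] = [0, 0]
r1 m[M→φ2] = [0, 0]
r1 m[K→φ4] = [0, 0]
r2 m[φ0→B] = [4, 0]
r2 m[φ0→G] = [2, 0]
r2 m[φ1→N] = [1, 1]
r2 m[φ1→G] = [4, 1]
r2 m[φ2→N] = [3, 6]
r2 m[φ2→M] = [3, 5]
r2 m[φ3→N] = [7, 2]
r2 m[φ3→E] = [2, 2]
r2 m[φ4→N] = [8, 5]
r2 m[φ4→K] = [8, 5]
r2 m[φ5→G] = [0, 0]
r2 m[φ5→D] = [3, 0]
r2 m[φ6→E] = [3, 4]
r2 m[φ6→R] = [4, 3]
r2 m[φ7→N] = [6, 4]
r2 m[φ7→G] = [4, 6]
r2 m[B→φ0] = [0, 0]
r2 m[N→φ1] = [24, 17]
r2 m[N→φ2] = [22, 12]
r2 m[N→φ3] = [18, 16]
r2 m[N→φ4] = [17, 13]
r2 m[N→φ7] = [19, 14]
r2 m[E→φ3] = [3, 4]
r2 m[E→φ6] = [2, 2]
r2 m[G→φ0] = [8, 7]
r2 m[G→φ1] = [6, 6]
r2 m[G→φ5] = [10, 7]
r2 m[G→φ7] = [6, 1]
r2 m[D→φ5] = [0, 0]
r2 m[R→φ6] = [0, 0]
r2 m[M→φ2] = [0, 0]
r2 m[K→φ4] = [0, 0]
r3 m[φ0→B] = [12, 7]
r3 m[φ0→G] = [2, 0]
r3 m[φ1→N] = [7, 7]
r3 m[φ1→G] = [21, 18]
r3 m[φ2→N] = [3, 6]
r3 m[φ2→M] = [20, 18]
r3 m[φ3→N] = [10, 5]
r3 m[φ3→E] = [18, 18]
r3 m[φ4→N] = [8, 5]
r3 m[φ4→K] = [21, 18]
r3 m[φ5→G] = [0, 0]
r3 m[φ5→D] = [13, 7]
r3 m[φ6→E] = [3, 4]
r3 m[φ6→R] = [6, 5]
r3 m[φ7→N] = [7, 9]
r3 m[φ7→G] = [18, 22]
r3 m[B→φ0] = [0, 0]
r3 m[N→φ1] = [24, 17]
r3 m[N→φ2] = [22, 12]
r3 m[N→φ3] = [18, 16]
r3 m[N→φ4] = [17, 13]
r3 m[N→φ7] = [19, 14]
r3 m[E→φ3] = [3, 4]
r3 m[E→φ6] = [2, 2]
r3 m[G→φ0] = [8, 7]
r3 m[G→φ1] = [6, 6]
r3 m[G→φ5] = [10, 7]
r3 m[G→φ7] = [6, 1]
r3 m[D→φ5] = [0, 0]
r3 m[R→φ6] = [0, 0]
r3 m[M→φ2] = [0, 0]
r3 m[K→φ4] = [0, 0]
r4 m[φ0→B] = [12, 7]
r4 m[φ0→G] = [2, 0]
r4 m[φ1→N] = [7, 7]
r4 m[φ1→G] = [21, 18]
r4 m[φ2→N] = [3, 6]
r4 m[φ2→M] = [20, 18]
r4 m[φ3→N] = [10, 5]
r4 m[φ3→E] = [18, 18]
r4 m[φ4→N] = [8, 5]
r4 m[φ4→K] = [21, 18]
r4 m[φ5→G] = [0, 0]
r4 m[φ5→D] = [13, 7]
r4 m[φ6→E] = [3, 4]
r4 m[φ6→R] = [6, 5]
r4 m[φ7→N] = [7, 9]
r4 m[φ7→G] = [18, 22]
r4 m[B→φ0] = [0, 0]
r4 m[N→φ1] = [28, 25]
r4 m[N→φ2] = [32, 26]
r4 m[N→φ3] = [25, 27]
r4 m[N→φ4] = [27, 27]
r4 m[N→φ7] = [28, 23]
r4 m[E→φ3] = [3, 4]
r4 m[E→φ6] = [18, 18]
r4 m[G→φ0] = [39, 40]
r4 m[G→φ1] = [20, 22]
r4 m[G→φ5] = [41, 40]
r4 m[G→φ7] = [23, 18]
r4 m[D→φ5] = [0, 0]
r4 m[R→φ6] = [0, 0]
r4 m[M→φ2] = [0, 0]
r4 m[K→φ4] = [0, 0]
r5 m[φ0→B] = [43, 40]
r5 m[φ0→G] = [2, 0]
r5 m[φ1→N] = [23, 23]
r5 m[φ1→G] = [29, 26]
r5 m[φ2→N] = [3, 6]
r5 m[φ2→M] = [34, 32]
r5 m[φ3→N] = [10, 5]
r5 m[φ3→E] = [29, 29]
r5 m[φ4→N] = [8, 5]
r5 m[φ4→K] = [35, 32]
r5 m[φ5→G] = [0, 0]
r5 m[φ5→D] = [44, 40]
r5 m[φ6→E] = [3, 4]
r5 m[φ6→R] = [22, 21]
r5 m[φ7→N] = [24, 26]
r5 m[φ7→G] = [27, 31]
r5 m[B→φ0] = [0, 0]
r5 m[N→φ1] = [28, 25]
r5 m[N→φ2] = [32, 26]
r5 m[N→φ3] = [25, 27]
r5 m[N→φ4] = [27, 27]
r5 m[N→φ7] = [28, 23]
r5 m[E→φ3] = [3, 4]
r5 m[E→φ6] = [18, 18]
r5 m[G→φ0] = [39, 40]
r5 m[G→φ1] = [20, 22]
r5 m[G→φ5] = [41, 40]
r5 m[G→φ7] = [23, 18]
r5 m[D→φ5] = [0, 0]
r5 m[R→φ6] = [0, 0]
r5 m[M→φ2] = [0, 0]
r5 m[K→φ4] = [0, 0]
no fixed point within 5 rounds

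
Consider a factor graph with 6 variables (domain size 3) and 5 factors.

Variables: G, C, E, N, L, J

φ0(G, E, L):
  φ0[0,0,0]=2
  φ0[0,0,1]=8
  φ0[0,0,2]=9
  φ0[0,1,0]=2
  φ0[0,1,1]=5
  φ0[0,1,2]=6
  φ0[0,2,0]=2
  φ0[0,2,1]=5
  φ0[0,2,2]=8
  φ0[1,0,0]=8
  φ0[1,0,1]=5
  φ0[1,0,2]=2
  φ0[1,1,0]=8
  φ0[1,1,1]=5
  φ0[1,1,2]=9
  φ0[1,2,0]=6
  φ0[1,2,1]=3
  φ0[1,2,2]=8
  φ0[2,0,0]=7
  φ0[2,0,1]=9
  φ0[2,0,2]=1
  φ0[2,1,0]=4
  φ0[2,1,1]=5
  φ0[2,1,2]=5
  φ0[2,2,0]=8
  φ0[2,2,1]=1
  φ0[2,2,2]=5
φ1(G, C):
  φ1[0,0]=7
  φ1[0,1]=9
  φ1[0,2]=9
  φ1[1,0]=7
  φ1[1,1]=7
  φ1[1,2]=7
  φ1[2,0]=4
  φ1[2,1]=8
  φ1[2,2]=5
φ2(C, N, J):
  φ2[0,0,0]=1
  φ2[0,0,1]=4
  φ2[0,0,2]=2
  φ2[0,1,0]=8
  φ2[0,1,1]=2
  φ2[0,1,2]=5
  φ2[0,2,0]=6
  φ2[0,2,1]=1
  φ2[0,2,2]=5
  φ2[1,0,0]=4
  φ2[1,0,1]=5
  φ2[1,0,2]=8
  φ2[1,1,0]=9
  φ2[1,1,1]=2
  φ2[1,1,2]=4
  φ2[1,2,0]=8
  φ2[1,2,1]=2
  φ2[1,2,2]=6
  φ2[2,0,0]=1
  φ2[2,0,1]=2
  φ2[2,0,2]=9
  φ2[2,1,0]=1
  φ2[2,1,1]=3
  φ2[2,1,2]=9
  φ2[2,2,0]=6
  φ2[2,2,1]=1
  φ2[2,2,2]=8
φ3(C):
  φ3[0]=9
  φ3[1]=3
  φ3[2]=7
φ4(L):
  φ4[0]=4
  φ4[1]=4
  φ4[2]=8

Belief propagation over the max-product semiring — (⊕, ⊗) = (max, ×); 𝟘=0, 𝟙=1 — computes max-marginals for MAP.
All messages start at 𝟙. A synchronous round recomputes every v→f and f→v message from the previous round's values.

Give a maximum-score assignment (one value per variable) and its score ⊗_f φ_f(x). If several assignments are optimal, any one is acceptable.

init: all messages = 𝟙 over 3 values
r1 m[φ0→G] = [9, 9, 9]
r1 m[φ0→E] = [9, 9, 8]
r1 m[φ0→L] = [8, 9, 9]
r1 m[φ1→G] = [9, 7, 8]
r1 m[φ1→C] = [7, 9, 9]
r1 m[φ2→C] = [8, 9, 9]
r1 m[φ2→N] = [9, 9, 8]
r1 m[φ2→J] = [9, 5, 9]
r1 m[φ3→C] = [9, 3, 7]
r1 m[φ4→L] = [4, 4, 8]
r1 m[G→φ0] = [1, 1, 1]
r1 m[G→φ1] = [1, 1, 1]
r1 m[C→φ1] = [1, 1, 1]
r1 m[C→φ2] = [1, 1, 1]
r1 m[C→φ3] = [1, 1, 1]
r1 m[E→φ0] = [1, 1, 1]
r1 m[N→φ2] = [1, 1, 1]
r1 m[L→φ0] = [1, 1, 1]
r1 m[L→φ4] = [1, 1, 1]
r1 m[J→φ2] = [1, 1, 1]
r2 m[φ0→G] = [9, 9, 9]
r2 m[φ0→E] = [9, 9, 8]
r2 m[φ0→L] = [8, 9, 9]
r2 m[φ1→G] = [9, 7, 8]
r2 m[φ1→C] = [7, 9, 9]
r2 m[φ2→C] = [8, 9, 9]
r2 m[φ2→N] = [9, 9, 8]
r2 m[φ2→J] = [9, 5, 9]
r2 m[φ3→C] = [9, 3, 7]
r2 m[φ4→L] = [4, 4, 8]
r2 m[G→φ0] = [9, 7, 8]
r2 m[G→φ1] = [9, 9, 9]
r2 m[C→φ1] = [72, 27, 63]
r2 m[C→φ2] = [63, 27, 63]
r2 m[C→φ3] = [56, 81, 81]
r2 m[E→φ0] = [1, 1, 1]
r2 m[N→φ2] = [1, 1, 1]
r2 m[L→φ0] = [4, 4, 8]
r2 m[L→φ4] = [8, 9, 9]
r2 m[J→φ2] = [1, 1, 1]
r3 m[φ0→G] = [72, 72, 40]
r3 m[φ0→E] = [648, 504, 576]
r3 m[φ0→L] = [64, 72, 81]
r3 m[φ1→G] = [567, 504, 315]
r3 m[φ1→C] = [63, 81, 81]
r3 m[φ2→C] = [8, 9, 9]
r3 m[φ2→N] = [567, 567, 504]
r3 m[φ2→J] = [504, 252, 567]
r3 m[φ3→C] = [9, 3, 7]
r3 m[φ4→L] = [4, 4, 8]
r3 m[G→φ0] = [9, 7, 8]
r3 m[G→φ1] = [9, 9, 9]
r3 m[C→φ1] = [72, 27, 63]
r3 m[C→φ2] = [63, 27, 63]
r3 m[C→φ3] = [56, 81, 81]
r3 m[E→φ0] = [1, 1, 1]
r3 m[N→φ2] = [1, 1, 1]
r3 m[L→φ0] = [4, 4, 8]
r3 m[L→φ4] = [8, 9, 9]
r3 m[J→φ2] = [1, 1, 1]
r4 m[φ0→G] = [72, 72, 40]
r4 m[φ0→E] = [648, 504, 576]
r4 m[φ0→L] = [64, 72, 81]
r4 m[φ1→G] = [567, 504, 315]
r4 m[φ1→C] = [63, 81, 81]
r4 m[φ2→C] = [8, 9, 9]
r4 m[φ2→N] = [567, 567, 504]
r4 m[φ2→J] = [504, 252, 567]
r4 m[φ3→C] = [9, 3, 7]
r4 m[φ4→L] = [4, 4, 8]
r4 m[G→φ0] = [567, 504, 315]
r4 m[G→φ1] = [72, 72, 40]
r4 m[C→φ1] = [72, 27, 63]
r4 m[C→φ2] = [567, 243, 567]
r4 m[C→φ3] = [504, 729, 729]
r4 m[E→φ0] = [1, 1, 1]
r4 m[N→φ2] = [1, 1, 1]
r4 m[L→φ0] = [4, 4, 8]
r4 m[L→φ4] = [64, 72, 81]
r4 m[J→φ2] = [1, 1, 1]
r5 m[φ0→G] = [72, 72, 40]
r5 m[φ0→E] = [40824, 36288, 36288]
r5 m[φ0→L] = [4032, 4536, 5103]
r5 m[φ1→G] = [567, 504, 315]
r5 m[φ1→C] = [504, 648, 648]
r5 m[φ2→C] = [8, 9, 9]
r5 m[φ2→N] = [5103, 5103, 4536]
r5 m[φ2→J] = [4536, 2268, 5103]
r5 m[φ3→C] = [9, 3, 7]
r5 m[φ4→L] = [4, 4, 8]
r5 m[G→φ0] = [567, 504, 315]
r5 m[G→φ1] = [72, 72, 40]
r5 m[C→φ1] = [72, 27, 63]
r5 m[C→φ2] = [567, 243, 567]
r5 m[C→φ3] = [504, 729, 729]
r5 m[E→φ0] = [1, 1, 1]
r5 m[N→φ2] = [1, 1, 1]
r5 m[L→φ0] = [4, 4, 8]
r5 m[L→φ4] = [64, 72, 81]
r5 m[J→φ2] = [1, 1, 1]
r6 m[φ0→G] = [72, 72, 40]
r6 m[φ0→E] = [40824, 36288, 36288]
r6 m[φ0→L] = [4032, 4536, 5103]
r6 m[φ1→G] = [567, 504, 315]
r6 m[φ1→C] = [504, 648, 648]
r6 m[φ2→C] = [8, 9, 9]
r6 m[φ2→N] = [5103, 5103, 4536]
r6 m[φ2→J] = [4536, 2268, 5103]
r6 m[φ3→C] = [9, 3, 7]
r6 m[φ4→L] = [4, 4, 8]
r6 m[G→φ0] = [567, 504, 315]
r6 m[G→φ1] = [72, 72, 40]
r6 m[C→φ1] = [72, 27, 63]
r6 m[C→φ2] = [4536, 1944, 4536]
r6 m[C→φ3] = [4032, 5832, 5832]
r6 m[E→φ0] = [1, 1, 1]
r6 m[N→φ2] = [1, 1, 1]
r6 m[L→φ0] = [4, 4, 8]
r6 m[L→φ4] = [4032, 4536, 5103]
r6 m[J→φ2] = [1, 1, 1]
r7 m[φ0→G] = [72, 72, 40]
r7 m[φ0→E] = [40824, 36288, 36288]
r7 m[φ0→L] = [4032, 4536, 5103]
r7 m[φ1→G] = [567, 504, 315]
r7 m[φ1→C] = [504, 648, 648]
r7 m[φ2→C] = [8, 9, 9]
r7 m[φ2→N] = [40824, 40824, 36288]
r7 m[φ2→J] = [36288, 18144, 40824]
r7 m[φ3→C] = [9, 3, 7]
r7 m[φ4→L] = [4, 4, 8]
r7 m[G→φ0] = [567, 504, 315]
r7 m[G→φ1] = [72, 72, 40]
r7 m[C→φ1] = [72, 27, 63]
r7 m[C→φ2] = [4536, 1944, 4536]
r7 m[C→φ3] = [4032, 5832, 5832]
r7 m[E→φ0] = [1, 1, 1]
r7 m[N→φ2] = [1, 1, 1]
r7 m[L→φ0] = [4, 4, 8]
r7 m[L→φ4] = [4032, 4536, 5103]
r7 m[J→φ2] = [1, 1, 1]
r8 m[φ0→G] = [72, 72, 40]
r8 m[φ0→E] = [40824, 36288, 36288]
r8 m[φ0→L] = [4032, 4536, 5103]
r8 m[φ1→G] = [567, 504, 315]
r8 m[φ1→C] = [504, 648, 648]
r8 m[φ2→C] = [8, 9, 9]
r8 m[φ2→N] = [40824, 40824, 36288]
r8 m[φ2→J] = [36288, 18144, 40824]
r8 m[φ3→C] = [9, 3, 7]
r8 m[φ4→L] = [4, 4, 8]
r8 m[G→φ0] = [567, 504, 315]
r8 m[G→φ1] = [72, 72, 40]
r8 m[C→φ1] = [72, 27, 63]
r8 m[C→φ2] = [4536, 1944, 4536]
r8 m[C→φ3] = [4032, 5832, 5832]
r8 m[E→φ0] = [1, 1, 1]
r8 m[N→φ2] = [1, 1, 1]
r8 m[L→φ0] = [4, 4, 8]
r8 m[L→φ4] = [4032, 4536, 5103]
r8 m[J→φ2] = [1, 1, 1]
fixed point reached at round 8
traceback from G: (G=0, C=2, E=0, N=0, L=2, J=2), score=40824

assignment: (G=0, C=2, E=0, N=0, L=2, J=2); score = 40824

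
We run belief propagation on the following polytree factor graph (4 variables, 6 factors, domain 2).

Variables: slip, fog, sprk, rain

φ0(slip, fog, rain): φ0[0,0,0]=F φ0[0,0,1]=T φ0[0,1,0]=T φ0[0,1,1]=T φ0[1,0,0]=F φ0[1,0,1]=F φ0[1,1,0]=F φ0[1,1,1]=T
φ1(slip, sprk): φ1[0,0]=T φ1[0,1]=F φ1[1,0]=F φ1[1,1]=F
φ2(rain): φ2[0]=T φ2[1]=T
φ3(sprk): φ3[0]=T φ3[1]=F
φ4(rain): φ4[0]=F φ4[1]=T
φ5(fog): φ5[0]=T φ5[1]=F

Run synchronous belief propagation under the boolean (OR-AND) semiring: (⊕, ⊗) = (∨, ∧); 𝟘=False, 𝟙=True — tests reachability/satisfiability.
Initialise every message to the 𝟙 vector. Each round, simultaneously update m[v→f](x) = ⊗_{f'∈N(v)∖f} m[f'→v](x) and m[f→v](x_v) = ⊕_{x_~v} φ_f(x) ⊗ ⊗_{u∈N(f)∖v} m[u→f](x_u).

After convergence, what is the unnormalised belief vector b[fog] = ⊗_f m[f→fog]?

b[fog] = [T, F]

init: all messages = 𝟙 over 2 values
r1 m[φ0→slip] = [T, T]
r1 m[φ0→fog] = [T, T]
r1 m[φ0→rain] = [T, T]
r1 m[φ1→slip] = [T, F]
r1 m[φ1→sprk] = [T, F]
r1 m[φ2→rain] = [T, T]
r1 m[φ3→sprk] = [T, F]
r1 m[φ4→rain] = [F, T]
r1 m[φ5→fog] = [T, F]
r1 m[slip→φ0] = [T, T]
r1 m[slip→φ1] = [T, T]
r1 m[fog→φ0] = [T, T]
r1 m[fog→φ5] = [T, T]
r1 m[sprk→φ1] = [T, T]
r1 m[sprk→φ3] = [T, T]
r1 m[rain→φ0] = [T, T]
r1 m[rain→φ2] = [T, T]
r1 m[rain→φ4] = [T, T]
r2 m[φ0→slip] = [T, T]
r2 m[φ0→fog] = [T, T]
r2 m[φ0→rain] = [T, T]
r2 m[φ1→slip] = [T, F]
r2 m[φ1→sprk] = [T, F]
r2 m[φ2→rain] = [T, T]
r2 m[φ3→sprk] = [T, F]
r2 m[φ4→rain] = [F, T]
r2 m[φ5→fog] = [T, F]
r2 m[slip→φ0] = [T, F]
r2 m[slip→φ1] = [T, T]
r2 m[fog→φ0] = [T, F]
r2 m[fog→φ5] = [T, T]
r2 m[sprk→φ1] = [T, F]
r2 m[sprk→φ3] = [T, F]
r2 m[rain→φ0] = [F, T]
r2 m[rain→φ2] = [F, T]
r2 m[rain→φ4] = [T, T]
r3 m[φ0→slip] = [T, F]
r3 m[φ0→fog] = [T, T]
r3 m[φ0→rain] = [F, T]
r3 m[φ1→slip] = [T, F]
r3 m[φ1→sprk] = [T, F]
r3 m[φ2→rain] = [T, T]
r3 m[φ3→sprk] = [T, F]
r3 m[φ4→rain] = [F, T]
r3 m[φ5→fog] = [T, F]
r3 m[slip→φ0] = [T, F]
r3 m[slip→φ1] = [T, T]
r3 m[fog→φ0] = [T, F]
r3 m[fog→φ5] = [T, T]
r3 m[sprk→φ1] = [T, F]
r3 m[sprk→φ3] = [T, F]
r3 m[rain→φ0] = [F, T]
r3 m[rain→φ2] = [F, T]
r3 m[rain→φ4] = [T, T]
r4 m[φ0→slip] = [T, F]
r4 m[φ0→fog] = [T, T]
r4 m[φ0→rain] = [F, T]
r4 m[φ1→slip] = [T, F]
r4 m[φ1→sprk] = [T, F]
r4 m[φ2→rain] = [T, T]
r4 m[φ3→sprk] = [T, F]
r4 m[φ4→rain] = [F, T]
r4 m[φ5→fog] = [T, F]
r4 m[slip→φ0] = [T, F]
r4 m[slip→φ1] = [T, F]
r4 m[fog→φ0] = [T, F]
r4 m[fog→φ5] = [T, T]
r4 m[sprk→φ1] = [T, F]
r4 m[sprk→φ3] = [T, F]
r4 m[rain→φ0] = [F, T]
r4 m[rain→φ2] = [F, T]
r4 m[rain→φ4] = [F, T]
r5 m[φ0→slip] = [T, F]
r5 m[φ0→fog] = [T, T]
r5 m[φ0→rain] = [F, T]
r5 m[φ1→slip] = [T, F]
r5 m[φ1→sprk] = [T, F]
r5 m[φ2→rain] = [T, T]
r5 m[φ3→sprk] = [T, F]
r5 m[φ4→rain] = [F, T]
r5 m[φ5→fog] = [T, F]
r5 m[slip→φ0] = [T, F]
r5 m[slip→φ1] = [T, F]
r5 m[fog→φ0] = [T, F]
r5 m[fog→φ5] = [T, T]
r5 m[sprk→φ1] = [T, F]
r5 m[sprk→φ3] = [T, F]
r5 m[rain→φ0] = [F, T]
r5 m[rain→φ2] = [F, T]
r5 m[rain→φ4] = [F, T]
fixed point reached at round 5
b[fog] = ⊗ incoming = [T, F]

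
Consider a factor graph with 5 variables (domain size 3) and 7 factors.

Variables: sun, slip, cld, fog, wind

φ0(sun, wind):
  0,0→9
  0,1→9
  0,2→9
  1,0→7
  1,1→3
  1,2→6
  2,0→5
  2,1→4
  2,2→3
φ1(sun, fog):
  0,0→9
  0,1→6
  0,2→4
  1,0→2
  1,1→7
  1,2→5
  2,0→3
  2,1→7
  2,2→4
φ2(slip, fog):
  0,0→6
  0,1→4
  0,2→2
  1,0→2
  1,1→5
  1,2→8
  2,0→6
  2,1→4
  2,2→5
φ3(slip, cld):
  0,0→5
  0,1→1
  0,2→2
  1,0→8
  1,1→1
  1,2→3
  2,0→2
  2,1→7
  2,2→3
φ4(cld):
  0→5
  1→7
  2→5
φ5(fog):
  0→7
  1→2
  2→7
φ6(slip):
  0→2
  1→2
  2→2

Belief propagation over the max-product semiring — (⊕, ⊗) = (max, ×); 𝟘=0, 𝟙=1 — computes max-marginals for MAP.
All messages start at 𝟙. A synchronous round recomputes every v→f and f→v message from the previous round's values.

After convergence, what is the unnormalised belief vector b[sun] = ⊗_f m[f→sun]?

b[sun] = [333396, 156800, 89600]

init: all messages = 𝟙 over 3 values
r1 m[φ0→sun] = [9, 7, 5]
r1 m[φ0→wind] = [9, 9, 9]
r1 m[φ1→sun] = [9, 7, 7]
r1 m[φ1→fog] = [9, 7, 5]
r1 m[φ2→slip] = [6, 8, 6]
r1 m[φ2→fog] = [6, 5, 8]
r1 m[φ3→slip] = [5, 8, 7]
r1 m[φ3→cld] = [8, 7, 3]
r1 m[φ4→cld] = [5, 7, 5]
r1 m[φ5→fog] = [7, 2, 7]
r1 m[φ6→slip] = [2, 2, 2]
r1 m[sun→φ0] = [1, 1, 1]
r1 m[sun→φ1] = [1, 1, 1]
r1 m[slip→φ2] = [1, 1, 1]
r1 m[slip→φ3] = [1, 1, 1]
r1 m[slip→φ6] = [1, 1, 1]
r1 m[cld→φ3] = [1, 1, 1]
r1 m[cld→φ4] = [1, 1, 1]
r1 m[fog→φ1] = [1, 1, 1]
r1 m[fog→φ2] = [1, 1, 1]
r1 m[fog→φ5] = [1, 1, 1]
r1 m[wind→φ0] = [1, 1, 1]
r2 m[φ0→sun] = [9, 7, 5]
r2 m[φ0→wind] = [9, 9, 9]
r2 m[φ1→sun] = [9, 7, 7]
r2 m[φ1→fog] = [9, 7, 5]
r2 m[φ2→slip] = [6, 8, 6]
r2 m[φ2→fog] = [6, 5, 8]
r2 m[φ3→slip] = [5, 8, 7]
r2 m[φ3→cld] = [8, 7, 3]
r2 m[φ4→cld] = [5, 7, 5]
r2 m[φ5→fog] = [7, 2, 7]
r2 m[φ6→slip] = [2, 2, 2]
r2 m[sun→φ0] = [9, 7, 7]
r2 m[sun→φ1] = [9, 7, 5]
r2 m[slip→φ2] = [10, 16, 14]
r2 m[slip→φ3] = [12, 16, 12]
r2 m[slip→φ6] = [30, 64, 42]
r2 m[cld→φ3] = [5, 7, 5]
r2 m[cld→φ4] = [8, 7, 3]
r2 m[fog→φ1] = [42, 10, 56]
r2 m[fog→φ2] = [63, 14, 35]
r2 m[fog→φ5] = [54, 35, 40]
r2 m[wind→φ0] = [1, 1, 1]
r3 m[φ0→sun] = [9, 7, 5]
r3 m[φ0→wind] = [81, 81, 81]
r3 m[φ1→sun] = [378, 280, 224]
r3 m[φ1→fog] = [81, 54, 36]
r3 m[φ2→slip] = [378, 280, 378]
r3 m[φ2→fog] = [84, 80, 128]
r3 m[φ3→slip] = [25, 40, 49]
r3 m[φ3→cld] = [128, 84, 48]
r3 m[φ4→cld] = [5, 7, 5]
r3 m[φ5→fog] = [7, 2, 7]
r3 m[φ6→slip] = [2, 2, 2]
r3 m[sun→φ0] = [9, 7, 7]
r3 m[sun→φ1] = [9, 7, 5]
r3 m[slip→φ2] = [10, 16, 14]
r3 m[slip→φ3] = [12, 16, 12]
r3 m[slip→φ6] = [30, 64, 42]
r3 m[cld→φ3] = [5, 7, 5]
r3 m[cld→φ4] = [8, 7, 3]
r3 m[fog→φ1] = [42, 10, 56]
r3 m[fog→φ2] = [63, 14, 35]
r3 m[fog→φ5] = [54, 35, 40]
r3 m[wind→φ0] = [1, 1, 1]
r4 m[φ0→sun] = [9, 7, 5]
r4 m[φ0→wind] = [81, 81, 81]
r4 m[φ1→sun] = [378, 280, 224]
r4 m[φ1→fog] = [81, 54, 36]
r4 m[φ2→slip] = [378, 280, 378]
r4 m[φ2→fog] = [84, 80, 128]
r4 m[φ3→slip] = [25, 40, 49]
r4 m[φ3→cld] = [128, 84, 48]
r4 m[φ4→cld] = [5, 7, 5]
r4 m[φ5→fog] = [7, 2, 7]
r4 m[φ6→slip] = [2, 2, 2]
r4 m[sun→φ0] = [378, 280, 224]
r4 m[sun→φ1] = [9, 7, 5]
r4 m[slip→φ2] = [50, 80, 98]
r4 m[slip→φ3] = [756, 560, 756]
r4 m[slip→φ6] = [9450, 11200, 18522]
r4 m[cld→φ3] = [5, 7, 5]
r4 m[cld→φ4] = [128, 84, 48]
r4 m[fog→φ1] = [588, 160, 896]
r4 m[fog→φ2] = [567, 108, 252]
r4 m[fog→φ5] = [6804, 4320, 4608]
r4 m[wind→φ0] = [1, 1, 1]
r5 m[φ0→sun] = [9, 7, 5]
r5 m[φ0→wind] = [3402, 3402, 3402]
r5 m[φ1→sun] = [5292, 4480, 3584]
r5 m[φ1→fog] = [81, 54, 36]
r5 m[φ2→slip] = [3402, 2016, 3402]
r5 m[φ2→fog] = [588, 400, 640]
r5 m[φ3→slip] = [25, 40, 49]
r5 m[φ3→cld] = [4480, 5292, 2268]
r5 m[φ4→cld] = [5, 7, 5]
r5 m[φ5→fog] = [7, 2, 7]
r5 m[φ6→slip] = [2, 2, 2]
r5 m[sun→φ0] = [378, 280, 224]
r5 m[sun→φ1] = [9, 7, 5]
r5 m[slip→φ2] = [50, 80, 98]
r5 m[slip→φ3] = [756, 560, 756]
r5 m[slip→φ6] = [9450, 11200, 18522]
r5 m[cld→φ3] = [5, 7, 5]
r5 m[cld→φ4] = [128, 84, 48]
r5 m[fog→φ1] = [588, 160, 896]
r5 m[fog→φ2] = [567, 108, 252]
r5 m[fog→φ5] = [6804, 4320, 4608]
r5 m[wind→φ0] = [1, 1, 1]
r6 m[φ0→sun] = [9, 7, 5]
r6 m[φ0→wind] = [3402, 3402, 3402]
r6 m[φ1→sun] = [5292, 4480, 3584]
r6 m[φ1→fog] = [81, 54, 36]
r6 m[φ2→slip] = [3402, 2016, 3402]
r6 m[φ2→fog] = [588, 400, 640]
r6 m[φ3→slip] = [25, 40, 49]
r6 m[φ3→cld] = [4480, 5292, 2268]
r6 m[φ4→cld] = [5, 7, 5]
r6 m[φ5→fog] = [7, 2, 7]
r6 m[φ6→slip] = [2, 2, 2]
r6 m[sun→φ0] = [5292, 4480, 3584]
r6 m[sun→φ1] = [9, 7, 5]
r6 m[slip→φ2] = [50, 80, 98]
r6 m[slip→φ3] = [6804, 4032, 6804]
r6 m[slip→φ6] = [85050, 80640, 166698]
r6 m[cld→φ3] = [5, 7, 5]
r6 m[cld→φ4] = [4480, 5292, 2268]
r6 m[fog→φ1] = [4116, 800, 4480]
r6 m[fog→φ2] = [567, 108, 252]
r6 m[fog→φ5] = [47628, 21600, 23040]
r6 m[wind→φ0] = [1, 1, 1]
r7 m[φ0→sun] = [9, 7, 5]
r7 m[φ0→wind] = [47628, 47628, 47628]
r7 m[φ1→sun] = [37044, 22400, 17920]
r7 m[φ1→fog] = [81, 54, 36]
r7 m[φ2→slip] = [3402, 2016, 3402]
r7 m[φ2→fog] = [588, 400, 640]
r7 m[φ3→slip] = [25, 40, 49]
r7 m[φ3→cld] = [34020, 47628, 20412]
r7 m[φ4→cld] = [5, 7, 5]
r7 m[φ5→fog] = [7, 2, 7]
r7 m[φ6→slip] = [2, 2, 2]
r7 m[sun→φ0] = [5292, 4480, 3584]
r7 m[sun→φ1] = [9, 7, 5]
r7 m[slip→φ2] = [50, 80, 98]
r7 m[slip→φ3] = [6804, 4032, 6804]
r7 m[slip→φ6] = [85050, 80640, 166698]
r7 m[cld→φ3] = [5, 7, 5]
r7 m[cld→φ4] = [4480, 5292, 2268]
r7 m[fog→φ1] = [4116, 800, 4480]
r7 m[fog→φ2] = [567, 108, 252]
r7 m[fog→φ5] = [47628, 21600, 23040]
r7 m[wind→φ0] = [1, 1, 1]
r8 m[φ0→sun] = [9, 7, 5]
r8 m[φ0→wind] = [47628, 47628, 47628]
r8 m[φ1→sun] = [37044, 22400, 17920]
r8 m[φ1→fog] = [81, 54, 36]
r8 m[φ2→slip] = [3402, 2016, 3402]
r8 m[φ2→fog] = [588, 400, 640]
r8 m[φ3→slip] = [25, 40, 49]
r8 m[φ3→cld] = [34020, 47628, 20412]
r8 m[φ4→cld] = [5, 7, 5]
r8 m[φ5→fog] = [7, 2, 7]
r8 m[φ6→slip] = [2, 2, 2]
r8 m[sun→φ0] = [37044, 22400, 17920]
r8 m[sun→φ1] = [9, 7, 5]
r8 m[slip→φ2] = [50, 80, 98]
r8 m[slip→φ3] = [6804, 4032, 6804]
r8 m[slip→φ6] = [85050, 80640, 166698]
r8 m[cld→φ3] = [5, 7, 5]
r8 m[cld→φ4] = [34020, 47628, 20412]
r8 m[fog→φ1] = [4116, 800, 4480]
r8 m[fog→φ2] = [567, 108, 252]
r8 m[fog→φ5] = [47628, 21600, 23040]
r8 m[wind→φ0] = [1, 1, 1]
r9 m[φ0→sun] = [9, 7, 5]
r9 m[φ0→wind] = [333396, 333396, 333396]
r9 m[φ1→sun] = [37044, 22400, 17920]
r9 m[φ1→fog] = [81, 54, 36]
r9 m[φ2→slip] = [3402, 2016, 3402]
r9 m[φ2→fog] = [588, 400, 640]
r9 m[φ3→slip] = [25, 40, 49]
r9 m[φ3→cld] = [34020, 47628, 20412]
r9 m[φ4→cld] = [5, 7, 5]
r9 m[φ5→fog] = [7, 2, 7]
r9 m[φ6→slip] = [2, 2, 2]
r9 m[sun→φ0] = [37044, 22400, 17920]
r9 m[sun→φ1] = [9, 7, 5]
r9 m[slip→φ2] = [50, 80, 98]
r9 m[slip→φ3] = [6804, 4032, 6804]
r9 m[slip→φ6] = [85050, 80640, 166698]
r9 m[cld→φ3] = [5, 7, 5]
r9 m[cld→φ4] = [34020, 47628, 20412]
r9 m[fog→φ1] = [4116, 800, 4480]
r9 m[fog→φ2] = [567, 108, 252]
r9 m[fog→φ5] = [47628, 21600, 23040]
r9 m[wind→φ0] = [1, 1, 1]
r10 m[φ0→sun] = [9, 7, 5]
r10 m[φ0→wind] = [333396, 333396, 333396]
r10 m[φ1→sun] = [37044, 22400, 17920]
r10 m[φ1→fog] = [81, 54, 36]
r10 m[φ2→slip] = [3402, 2016, 3402]
r10 m[φ2→fog] = [588, 400, 640]
r10 m[φ3→slip] = [25, 40, 49]
r10 m[φ3→cld] = [34020, 47628, 20412]
r10 m[φ4→cld] = [5, 7, 5]
r10 m[φ5→fog] = [7, 2, 7]
r10 m[φ6→slip] = [2, 2, 2]
r10 m[sun→φ0] = [37044, 22400, 17920]
r10 m[sun→φ1] = [9, 7, 5]
r10 m[slip→φ2] = [50, 80, 98]
r10 m[slip→φ3] = [6804, 4032, 6804]
r10 m[slip→φ6] = [85050, 80640, 166698]
r10 m[cld→φ3] = [5, 7, 5]
r10 m[cld→φ4] = [34020, 47628, 20412]
r10 m[fog→φ1] = [4116, 800, 4480]
r10 m[fog→φ2] = [567, 108, 252]
r10 m[fog→φ5] = [47628, 21600, 23040]
r10 m[wind→φ0] = [1, 1, 1]
fixed point reached at round 10
b[sun] = ⊗ incoming = [333396, 156800, 89600]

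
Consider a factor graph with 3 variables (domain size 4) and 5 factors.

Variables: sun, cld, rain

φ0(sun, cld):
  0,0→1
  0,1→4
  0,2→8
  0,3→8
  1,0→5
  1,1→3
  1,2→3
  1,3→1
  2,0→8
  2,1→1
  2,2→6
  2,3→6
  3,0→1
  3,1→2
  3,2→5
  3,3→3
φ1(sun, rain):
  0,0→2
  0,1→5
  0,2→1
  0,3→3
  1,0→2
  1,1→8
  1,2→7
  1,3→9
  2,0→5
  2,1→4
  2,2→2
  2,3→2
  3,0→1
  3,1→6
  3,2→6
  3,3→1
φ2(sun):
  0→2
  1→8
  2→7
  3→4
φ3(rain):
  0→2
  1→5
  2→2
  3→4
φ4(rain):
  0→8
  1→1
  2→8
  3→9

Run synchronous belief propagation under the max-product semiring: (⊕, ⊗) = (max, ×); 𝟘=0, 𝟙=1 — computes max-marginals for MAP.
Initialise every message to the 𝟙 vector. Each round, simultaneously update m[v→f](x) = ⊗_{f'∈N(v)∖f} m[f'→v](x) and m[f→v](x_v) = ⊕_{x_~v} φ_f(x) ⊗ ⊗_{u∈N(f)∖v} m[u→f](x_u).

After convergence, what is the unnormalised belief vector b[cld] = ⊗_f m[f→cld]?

b[cld] = [12960, 7776, 7776, 3360]

init: all messages = 𝟙 over 4 values
r1 m[φ0→sun] = [8, 5, 8, 5]
r1 m[φ0→cld] = [8, 4, 8, 8]
r1 m[φ1→sun] = [5, 9, 5, 6]
r1 m[φ1→rain] = [5, 8, 7, 9]
r1 m[φ2→sun] = [2, 8, 7, 4]
r1 m[φ3→rain] = [2, 5, 2, 4]
r1 m[φ4→rain] = [8, 1, 8, 9]
r1 m[sun→φ0] = [1, 1, 1, 1]
r1 m[sun→φ1] = [1, 1, 1, 1]
r1 m[sun→φ2] = [1, 1, 1, 1]
r1 m[cld→φ0] = [1, 1, 1, 1]
r1 m[rain→φ1] = [1, 1, 1, 1]
r1 m[rain→φ3] = [1, 1, 1, 1]
r1 m[rain→φ4] = [1, 1, 1, 1]
r2 m[φ0→sun] = [8, 5, 8, 5]
r2 m[φ0→cld] = [8, 4, 8, 8]
r2 m[φ1→sun] = [5, 9, 5, 6]
r2 m[φ1→rain] = [5, 8, 7, 9]
r2 m[φ2→sun] = [2, 8, 7, 4]
r2 m[φ3→rain] = [2, 5, 2, 4]
r2 m[φ4→rain] = [8, 1, 8, 9]
r2 m[sun→φ0] = [10, 72, 35, 24]
r2 m[sun→φ1] = [16, 40, 56, 20]
r2 m[sun→φ2] = [40, 45, 40, 30]
r2 m[cld→φ0] = [1, 1, 1, 1]
r2 m[rain→φ1] = [16, 5, 16, 36]
r2 m[rain→φ3] = [40, 8, 56, 81]
r2 m[rain→φ4] = [10, 40, 14, 36]
r3 m[φ0→sun] = [8, 5, 8, 5]
r3 m[φ0→cld] = [360, 216, 216, 210]
r3 m[φ1→sun] = [108, 324, 80, 96]
r3 m[φ1→rain] = [280, 320, 280, 360]
r3 m[φ2→sun] = [2, 8, 7, 4]
r3 m[φ3→rain] = [2, 5, 2, 4]
r3 m[φ4→rain] = [8, 1, 8, 9]
r3 m[sun→φ0] = [10, 72, 35, 24]
r3 m[sun→φ1] = [16, 40, 56, 20]
r3 m[sun→φ2] = [40, 45, 40, 30]
r3 m[cld→φ0] = [1, 1, 1, 1]
r3 m[rain→φ1] = [16, 5, 16, 36]
r3 m[rain→φ3] = [40, 8, 56, 81]
r3 m[rain→φ4] = [10, 40, 14, 36]
r4 m[φ0→sun] = [8, 5, 8, 5]
r4 m[φ0→cld] = [360, 216, 216, 210]
r4 m[φ1→sun] = [108, 324, 80, 96]
r4 m[φ1→rain] = [280, 320, 280, 360]
r4 m[φ2→sun] = [2, 8, 7, 4]
r4 m[φ3→rain] = [2, 5, 2, 4]
r4 m[φ4→rain] = [8, 1, 8, 9]
r4 m[sun→φ0] = [216, 2592, 560, 384]
r4 m[sun→φ1] = [16, 40, 56, 20]
r4 m[sun→φ2] = [864, 1620, 640, 480]
r4 m[cld→φ0] = [1, 1, 1, 1]
r4 m[rain→φ1] = [16, 5, 16, 36]
r4 m[rain→φ3] = [2240, 320, 2240, 3240]
r4 m[rain→φ4] = [560, 1600, 560, 1440]
r5 m[φ0→sun] = [8, 5, 8, 5]
r5 m[φ0→cld] = [12960, 7776, 7776, 3360]
r5 m[φ1→sun] = [108, 324, 80, 96]
r5 m[φ1→rain] = [280, 320, 280, 360]
r5 m[φ2→sun] = [2, 8, 7, 4]
r5 m[φ3→rain] = [2, 5, 2, 4]
r5 m[φ4→rain] = [8, 1, 8, 9]
r5 m[sun→φ0] = [216, 2592, 560, 384]
r5 m[sun→φ1] = [16, 40, 56, 20]
r5 m[sun→φ2] = [864, 1620, 640, 480]
r5 m[cld→φ0] = [1, 1, 1, 1]
r5 m[rain→φ1] = [16, 5, 16, 36]
r5 m[rain→φ3] = [2240, 320, 2240, 3240]
r5 m[rain→φ4] = [560, 1600, 560, 1440]
r6 m[φ0→sun] = [8, 5, 8, 5]
r6 m[φ0→cld] = [12960, 7776, 7776, 3360]
r6 m[φ1→sun] = [108, 324, 80, 96]
r6 m[φ1→rain] = [280, 320, 280, 360]
r6 m[φ2→sun] = [2, 8, 7, 4]
r6 m[φ3→rain] = [2, 5, 2, 4]
r6 m[φ4→rain] = [8, 1, 8, 9]
r6 m[sun→φ0] = [216, 2592, 560, 384]
r6 m[sun→φ1] = [16, 40, 56, 20]
r6 m[sun→φ2] = [864, 1620, 640, 480]
r6 m[cld→φ0] = [1, 1, 1, 1]
r6 m[rain→φ1] = [16, 5, 16, 36]
r6 m[rain→φ3] = [2240, 320, 2240, 3240]
r6 m[rain→φ4] = [560, 1600, 560, 1440]
fixed point reached at round 6
b[cld] = ⊗ incoming = [12960, 7776, 7776, 3360]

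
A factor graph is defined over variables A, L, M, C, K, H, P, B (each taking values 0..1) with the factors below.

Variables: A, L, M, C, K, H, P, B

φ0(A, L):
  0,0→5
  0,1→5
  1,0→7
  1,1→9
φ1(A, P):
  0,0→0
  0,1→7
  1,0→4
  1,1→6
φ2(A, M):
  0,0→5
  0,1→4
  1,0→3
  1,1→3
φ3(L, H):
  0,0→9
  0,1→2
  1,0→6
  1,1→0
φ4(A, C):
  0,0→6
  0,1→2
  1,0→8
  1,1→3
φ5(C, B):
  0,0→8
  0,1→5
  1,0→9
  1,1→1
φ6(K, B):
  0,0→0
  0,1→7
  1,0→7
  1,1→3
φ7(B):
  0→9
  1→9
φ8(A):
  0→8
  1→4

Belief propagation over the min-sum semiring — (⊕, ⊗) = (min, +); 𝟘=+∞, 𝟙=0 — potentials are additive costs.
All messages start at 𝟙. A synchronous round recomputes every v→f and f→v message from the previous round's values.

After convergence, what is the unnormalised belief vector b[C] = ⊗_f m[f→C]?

init: all messages = 𝟙 over 2 values
r1 m[φ0→A] = [5, 7]
r1 m[φ0→L] = [5, 5]
r1 m[φ1→A] = [0, 4]
r1 m[φ1→P] = [0, 6]
r1 m[φ2→A] = [4, 3]
r1 m[φ2→M] = [3, 3]
r1 m[φ3→L] = [2, 0]
r1 m[φ3→H] = [6, 0]
r1 m[φ4→A] = [2, 3]
r1 m[φ4→C] = [6, 2]
r1 m[φ5→C] = [5, 1]
r1 m[φ5→B] = [8, 1]
r1 m[φ6→K] = [0, 3]
r1 m[φ6→B] = [0, 3]
r1 m[φ7→B] = [9, 9]
r1 m[φ8→A] = [8, 4]
r1 m[A→φ0] = [0, 0]
r1 m[A→φ1] = [0, 0]
r1 m[A→φ2] = [0, 0]
r1 m[A→φ4] = [0, 0]
r1 m[A→φ8] = [0, 0]
r1 m[L→φ0] = [0, 0]
r1 m[L→φ3] = [0, 0]
r1 m[M→φ2] = [0, 0]
r1 m[C→φ4] = [0, 0]
r1 m[C→φ5] = [0, 0]
r1 m[K→φ6] = [0, 0]
r1 m[H→φ3] = [0, 0]
r1 m[P→φ1] = [0, 0]
r1 m[B→φ5] = [0, 0]
r1 m[B→φ6] = [0, 0]
r1 m[B→φ7] = [0, 0]
r2 m[φ0→A] = [5, 7]
r2 m[φ0→L] = [5, 5]
r2 m[φ1→A] = [0, 4]
r2 m[φ1→P] = [0, 6]
r2 m[φ2→A] = [4, 3]
r2 m[φ2→M] = [3, 3]
r2 m[φ3→L] = [2, 0]
r2 m[φ3→H] = [6, 0]
r2 m[φ4→A] = [2, 3]
r2 m[φ4→C] = [6, 2]
r2 m[φ5→C] = [5, 1]
r2 m[φ5→B] = [8, 1]
r2 m[φ6→K] = [0, 3]
r2 m[φ6→B] = [0, 3]
r2 m[φ7→B] = [9, 9]
r2 m[φ8→A] = [8, 4]
r2 m[A→φ0] = [14, 14]
r2 m[A→φ1] = [19, 17]
r2 m[A→φ2] = [15, 18]
r2 m[A→φ4] = [17, 18]
r2 m[A→φ8] = [11, 17]
r2 m[L→φ0] = [2, 0]
r2 m[L→φ3] = [5, 5]
r2 m[M→φ2] = [0, 0]
r2 m[C→φ4] = [5, 1]
r2 m[C→φ5] = [6, 2]
r2 m[K→φ6] = [0, 0]
r2 m[H→φ3] = [0, 0]
r2 m[P→φ1] = [0, 0]
r2 m[B→φ5] = [9, 12]
r2 m[B→φ6] = [17, 10]
r2 m[B→φ7] = [8, 4]
r3 m[φ0→A] = [5, 9]
r3 m[φ0→L] = [19, 19]
r3 m[φ1→A] = [0, 4]
r3 m[φ1→P] = [19, 23]
r3 m[φ2→A] = [4, 3]
r3 m[φ2→M] = [20, 19]
r3 m[φ3→L] = [2, 0]
r3 m[φ3→H] = [11, 5]
r3 m[φ4→A] = [3, 4]
r3 m[φ4→C] = [23, 19]
r3 m[φ5→C] = [17, 13]
r3 m[φ5→B] = [11, 3]
r3 m[φ6→K] = [17, 13]
r3 m[φ6→B] = [0, 3]
r3 m[φ7→B] = [9, 9]
r3 m[φ8→A] = [8, 4]
r3 m[A→φ0] = [14, 14]
r3 m[A→φ1] = [19, 17]
r3 m[A→φ2] = [15, 18]
r3 m[A→φ4] = [17, 18]
r3 m[A→φ8] = [11, 17]
r3 m[L→φ0] = [2, 0]
r3 m[L→φ3] = [5, 5]
r3 m[M→φ2] = [0, 0]
r3 m[C→φ4] = [5, 1]
r3 m[C→φ5] = [6, 2]
r3 m[K→φ6] = [0, 0]
r3 m[H→φ3] = [0, 0]
r3 m[P→φ1] = [0, 0]
r3 m[B→φ5] = [9, 12]
r3 m[B→φ6] = [17, 10]
r3 m[B→φ7] = [8, 4]
r4 m[φ0→A] = [5, 9]
r4 m[φ0→L] = [19, 19]
r4 m[φ1→A] = [0, 4]
r4 m[φ1→P] = [19, 23]
r4 m[φ2→A] = [4, 3]
r4 m[φ2→M] = [20, 19]
r4 m[φ3→L] = [2, 0]
r4 m[φ3→H] = [11, 5]
r4 m[φ4→A] = [3, 4]
r4 m[φ4→C] = [23, 19]
r4 m[φ5→C] = [17, 13]
r4 m[φ5→B] = [11, 3]
r4 m[φ6→K] = [17, 13]
r4 m[φ6→B] = [0, 3]
r4 m[φ7→B] = [9, 9]
r4 m[φ8→A] = [8, 4]
r4 m[A→φ0] = [15, 15]
r4 m[A→φ1] = [20, 20]
r4 m[A→φ2] = [16, 21]
r4 m[A→φ4] = [17, 20]
r4 m[A→φ8] = [12, 20]
r4 m[L→φ0] = [2, 0]
r4 m[L→φ3] = [19, 19]
r4 m[M→φ2] = [0, 0]
r4 m[C→φ4] = [17, 13]
r4 m[C→φ5] = [23, 19]
r4 m[K→φ6] = [0, 0]
r4 m[H→φ3] = [0, 0]
r4 m[P→φ1] = [0, 0]
r4 m[B→φ5] = [9, 12]
r4 m[B→φ6] = [20, 12]
r4 m[B→φ7] = [11, 6]
r5 m[φ0→A] = [5, 9]
r5 m[φ0→L] = [20, 20]
r5 m[φ1→A] = [0, 4]
r5 m[φ1→P] = [20, 26]
r5 m[φ2→A] = [4, 3]
r5 m[φ2→M] = [21, 20]
r5 m[φ3→L] = [2, 0]
r5 m[φ3→H] = [25, 19]
r5 m[φ4→A] = [15, 16]
r5 m[φ4→C] = [23, 19]
r5 m[φ5→C] = [17, 13]
r5 m[φ5→B] = [28, 20]
r5 m[φ6→K] = [19, 15]
r5 m[φ6→B] = [0, 3]
r5 m[φ7→B] = [9, 9]
r5 m[φ8→A] = [8, 4]
r5 m[A→φ0] = [15, 15]
r5 m[A→φ1] = [20, 20]
r5 m[A→φ2] = [16, 21]
r5 m[A→φ4] = [17, 20]
r5 m[A→φ8] = [12, 20]
r5 m[L→φ0] = [2, 0]
r5 m[L→φ3] = [19, 19]
r5 m[M→φ2] = [0, 0]
r5 m[C→φ4] = [17, 13]
r5 m[C→φ5] = [23, 19]
r5 m[K→φ6] = [0, 0]
r5 m[H→φ3] = [0, 0]
r5 m[P→φ1] = [0, 0]
r5 m[B→φ5] = [9, 12]
r5 m[B→φ6] = [20, 12]
r5 m[B→φ7] = [11, 6]
r6 m[φ0→A] = [5, 9]
r6 m[φ0→L] = [20, 20]
r6 m[φ1→A] = [0, 4]
r6 m[φ1→P] = [20, 26]
r6 m[φ2→A] = [4, 3]
r6 m[φ2→M] = [21, 20]
r6 m[φ3→L] = [2, 0]
r6 m[φ3→H] = [25, 19]
r6 m[φ4→A] = [15, 16]
r6 m[φ4→C] = [23, 19]
r6 m[φ5→C] = [17, 13]
r6 m[φ5→B] = [28, 20]
r6 m[φ6→K] = [19, 15]
r6 m[φ6→B] = [0, 3]
r6 m[φ7→B] = [9, 9]
r6 m[φ8→A] = [8, 4]
r6 m[A→φ0] = [27, 27]
r6 m[A→φ1] = [32, 32]
r6 m[A→φ2] = [28, 33]
r6 m[A→φ4] = [17, 20]
r6 m[A→φ8] = [24, 32]
r6 m[L→φ0] = [2, 0]
r6 m[L→φ3] = [20, 20]
r6 m[M→φ2] = [0, 0]
r6 m[C→φ4] = [17, 13]
r6 m[C→φ5] = [23, 19]
r6 m[K→φ6] = [0, 0]
r6 m[H→φ3] = [0, 0]
r6 m[P→φ1] = [0, 0]
r6 m[B→φ5] = [9, 12]
r6 m[B→φ6] = [37, 29]
r6 m[B→φ7] = [28, 23]
r7 m[φ0→A] = [5, 9]
r7 m[φ0→L] = [32, 32]
r7 m[φ1→A] = [0, 4]
r7 m[φ1→P] = [32, 38]
r7 m[φ2→A] = [4, 3]
r7 m[φ2→M] = [33, 32]
r7 m[φ3→L] = [2, 0]
r7 m[φ3→H] = [26, 20]
r7 m[φ4→A] = [15, 16]
r7 m[φ4→C] = [23, 19]
r7 m[φ5→C] = [17, 13]
r7 m[φ5→B] = [28, 20]
r7 m[φ6→K] = [36, 32]
r7 m[φ6→B] = [0, 3]
r7 m[φ7→B] = [9, 9]
r7 m[φ8→A] = [8, 4]
r7 m[A→φ0] = [27, 27]
r7 m[A→φ1] = [32, 32]
r7 m[A→φ2] = [28, 33]
r7 m[A→φ4] = [17, 20]
r7 m[A→φ8] = [24, 32]
r7 m[L→φ0] = [2, 0]
r7 m[L→φ3] = [20, 20]
r7 m[M→φ2] = [0, 0]
r7 m[C→φ4] = [17, 13]
r7 m[C→φ5] = [23, 19]
r7 m[K→φ6] = [0, 0]
r7 m[H→φ3] = [0, 0]
r7 m[P→φ1] = [0, 0]
r7 m[B→φ5] = [9, 12]
r7 m[B→φ6] = [37, 29]
r7 m[B→φ7] = [28, 23]
r8 m[φ0→A] = [5, 9]
r8 m[φ0→L] = [32, 32]
r8 m[φ1→A] = [0, 4]
r8 m[φ1→P] = [32, 38]
r8 m[φ2→A] = [4, 3]
r8 m[φ2→M] = [33, 32]
r8 m[φ3→L] = [2, 0]
r8 m[φ3→H] = [26, 20]
r8 m[φ4→A] = [15, 16]
r8 m[φ4→C] = [23, 19]
r8 m[φ5→C] = [17, 13]
r8 m[φ5→B] = [28, 20]
r8 m[φ6→K] = [36, 32]
r8 m[φ6→B] = [0, 3]
r8 m[φ7→B] = [9, 9]
r8 m[φ8→A] = [8, 4]
r8 m[A→φ0] = [27, 27]
r8 m[A→φ1] = [32, 32]
r8 m[A→φ2] = [28, 33]
r8 m[A→φ4] = [17, 20]
r8 m[A→φ8] = [24, 32]
r8 m[L→φ0] = [2, 0]
r8 m[L→φ3] = [32, 32]
r8 m[M→φ2] = [0, 0]
r8 m[C→φ4] = [17, 13]
r8 m[C→φ5] = [23, 19]
r8 m[K→φ6] = [0, 0]
r8 m[H→φ3] = [0, 0]
r8 m[P→φ1] = [0, 0]
r8 m[B→φ5] = [9, 12]
r8 m[B→φ6] = [37, 29]
r8 m[B→φ7] = [28, 23]
r9 m[φ0→A] = [5, 9]
r9 m[φ0→L] = [32, 32]
r9 m[φ1→A] = [0, 4]
r9 m[φ1→P] = [32, 38]
r9 m[φ2→A] = [4, 3]
r9 m[φ2→M] = [33, 32]
r9 m[φ3→L] = [2, 0]
r9 m[φ3→H] = [38, 32]
r9 m[φ4→A] = [15, 16]
r9 m[φ4→C] = [23, 19]
r9 m[φ5→C] = [17, 13]
r9 m[φ5→B] = [28, 20]
r9 m[φ6→K] = [36, 32]
r9 m[φ6→B] = [0, 3]
r9 m[φ7→B] = [9, 9]
r9 m[φ8→A] = [8, 4]
r9 m[A→φ0] = [27, 27]
r9 m[A→φ1] = [32, 32]
r9 m[A→φ2] = [28, 33]
r9 m[A→φ4] = [17, 20]
r9 m[A→φ8] = [24, 32]
r9 m[L→φ0] = [2, 0]
r9 m[L→φ3] = [32, 32]
r9 m[M→φ2] = [0, 0]
r9 m[C→φ4] = [17, 13]
r9 m[C→φ5] = [23, 19]
r9 m[K→φ6] = [0, 0]
r9 m[H→φ3] = [0, 0]
r9 m[P→φ1] = [0, 0]
r9 m[B→φ5] = [9, 12]
r9 m[B→φ6] = [37, 29]
r9 m[B→φ7] = [28, 23]
r10 m[φ0→A] = [5, 9]
r10 m[φ0→L] = [32, 32]
r10 m[φ1→A] = [0, 4]
r10 m[φ1→P] = [32, 38]
r10 m[φ2→A] = [4, 3]
r10 m[φ2→M] = [33, 32]
r10 m[φ3→L] = [2, 0]
r10 m[φ3→H] = [38, 32]
r10 m[φ4→A] = [15, 16]
r10 m[φ4→C] = [23, 19]
r10 m[φ5→C] = [17, 13]
r10 m[φ5→B] = [28, 20]
r10 m[φ6→K] = [36, 32]
r10 m[φ6→B] = [0, 3]
r10 m[φ7→B] = [9, 9]
r10 m[φ8→A] = [8, 4]
r10 m[A→φ0] = [27, 27]
r10 m[A→φ1] = [32, 32]
r10 m[A→φ2] = [28, 33]
r10 m[A→φ4] = [17, 20]
r10 m[A→φ8] = [24, 32]
r10 m[L→φ0] = [2, 0]
r10 m[L→φ3] = [32, 32]
r10 m[M→φ2] = [0, 0]
r10 m[C→φ4] = [17, 13]
r10 m[C→φ5] = [23, 19]
r10 m[K→φ6] = [0, 0]
r10 m[H→φ3] = [0, 0]
r10 m[P→φ1] = [0, 0]
r10 m[B→φ5] = [9, 12]
r10 m[B→φ6] = [37, 29]
r10 m[B→φ7] = [28, 23]
fixed point reached at round 10
b[C] = ⊗ incoming = [40, 32]

b[C] = [40, 32]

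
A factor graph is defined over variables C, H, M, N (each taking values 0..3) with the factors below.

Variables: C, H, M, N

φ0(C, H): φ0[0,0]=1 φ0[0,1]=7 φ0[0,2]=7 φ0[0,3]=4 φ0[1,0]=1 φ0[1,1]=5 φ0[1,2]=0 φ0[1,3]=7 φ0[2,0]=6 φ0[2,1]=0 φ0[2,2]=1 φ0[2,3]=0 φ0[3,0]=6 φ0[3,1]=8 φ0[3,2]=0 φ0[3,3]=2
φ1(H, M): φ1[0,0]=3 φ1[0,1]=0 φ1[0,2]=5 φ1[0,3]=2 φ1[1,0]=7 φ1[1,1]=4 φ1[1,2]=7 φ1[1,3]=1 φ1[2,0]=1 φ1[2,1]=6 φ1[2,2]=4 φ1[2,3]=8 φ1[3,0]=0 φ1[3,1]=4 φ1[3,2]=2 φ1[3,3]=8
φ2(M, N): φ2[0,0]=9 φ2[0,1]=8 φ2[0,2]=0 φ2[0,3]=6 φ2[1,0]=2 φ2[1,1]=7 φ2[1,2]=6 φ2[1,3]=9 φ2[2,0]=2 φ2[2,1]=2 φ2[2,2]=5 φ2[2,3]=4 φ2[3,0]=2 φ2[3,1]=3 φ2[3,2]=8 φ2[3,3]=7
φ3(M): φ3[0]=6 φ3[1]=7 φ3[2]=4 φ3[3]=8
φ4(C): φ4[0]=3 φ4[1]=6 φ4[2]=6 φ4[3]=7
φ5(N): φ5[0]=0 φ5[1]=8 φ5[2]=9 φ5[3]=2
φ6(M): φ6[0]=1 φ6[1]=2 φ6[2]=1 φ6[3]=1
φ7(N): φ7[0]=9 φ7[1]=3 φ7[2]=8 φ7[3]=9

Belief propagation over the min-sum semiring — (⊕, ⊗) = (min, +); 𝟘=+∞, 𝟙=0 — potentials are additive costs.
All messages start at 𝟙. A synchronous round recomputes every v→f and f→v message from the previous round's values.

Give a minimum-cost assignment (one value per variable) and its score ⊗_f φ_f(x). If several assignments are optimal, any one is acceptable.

assignment: (C=0, H=0, M=1, N=0); score = 24

init: all messages = 𝟙 over 4 values
r1 m[φ0→C] = [1, 0, 0, 0]
r1 m[φ0→H] = [1, 0, 0, 0]
r1 m[φ1→H] = [0, 1, 1, 0]
r1 m[φ1→M] = [0, 0, 2, 1]
r1 m[φ2→M] = [0, 2, 2, 2]
r1 m[φ2→N] = [2, 2, 0, 4]
r1 m[φ3→M] = [6, 7, 4, 8]
r1 m[φ4→C] = [3, 6, 6, 7]
r1 m[φ5→N] = [0, 8, 9, 2]
r1 m[φ6→M] = [1, 2, 1, 1]
r1 m[φ7→N] = [9, 3, 8, 9]
r1 m[C→φ0] = [0, 0, 0, 0]
r1 m[C→φ4] = [0, 0, 0, 0]
r1 m[H→φ0] = [0, 0, 0, 0]
r1 m[H→φ1] = [0, 0, 0, 0]
r1 m[M→φ1] = [0, 0, 0, 0]
r1 m[M→φ2] = [0, 0, 0, 0]
r1 m[M→φ3] = [0, 0, 0, 0]
r1 m[M→φ6] = [0, 0, 0, 0]
r1 m[N→φ2] = [0, 0, 0, 0]
r1 m[N→φ5] = [0, 0, 0, 0]
r1 m[N→φ7] = [0, 0, 0, 0]
r2 m[φ0→C] = [1, 0, 0, 0]
r2 m[φ0→H] = [1, 0, 0, 0]
r2 m[φ1→H] = [0, 1, 1, 0]
r2 m[φ1→M] = [0, 0, 2, 1]
r2 m[φ2→M] = [0, 2, 2, 2]
r2 m[φ2→N] = [2, 2, 0, 4]
r2 m[φ3→M] = [6, 7, 4, 8]
r2 m[φ4→C] = [3, 6, 6, 7]
r2 m[φ5→N] = [0, 8, 9, 2]
r2 m[φ6→M] = [1, 2, 1, 1]
r2 m[φ7→N] = [9, 3, 8, 9]
r2 m[C→φ0] = [3, 6, 6, 7]
r2 m[C→φ4] = [1, 0, 0, 0]
r2 m[H→φ0] = [0, 1, 1, 0]
r2 m[H→φ1] = [1, 0, 0, 0]
r2 m[M→φ1] = [7, 11, 7, 11]
r2 m[M→φ2] = [7, 9, 7, 10]
r2 m[M→φ3] = [1, 4, 5, 4]
r2 m[M→φ6] = [6, 9, 8, 11]
r2 m[N→φ2] = [9, 11, 17, 11]
r2 m[N→φ5] = [11, 5, 8, 13]
r2 m[N→φ7] = [2, 10, 9, 6]
r3 m[φ0→C] = [1, 1, 0, 1]
r3 m[φ0→H] = [4, 6, 6, 6]
r3 m[φ1→H] = [10, 12, 8, 7]
r3 m[φ1→M] = [0, 1, 2, 1]
r3 m[φ2→M] = [17, 11, 11, 11]
r3 m[φ2→N] = [9, 9, 7, 11]
r3 m[φ3→M] = [6, 7, 4, 8]
r3 m[φ4→C] = [3, 6, 6, 7]
r3 m[φ5→N] = [0, 8, 9, 2]
r3 m[φ6→M] = [1, 2, 1, 1]
r3 m[φ7→N] = [9, 3, 8, 9]
r3 m[C→φ0] = [3, 6, 6, 7]
r3 m[C→φ4] = [1, 0, 0, 0]
r3 m[H→φ0] = [0, 1, 1, 0]
r3 m[H→φ1] = [1, 0, 0, 0]
r3 m[M→φ1] = [7, 11, 7, 11]
r3 m[M→φ2] = [7, 9, 7, 10]
r3 m[M→φ3] = [1, 4, 5, 4]
r3 m[M→φ6] = [6, 9, 8, 11]
r3 m[N→φ2] = [9, 11, 17, 11]
r3 m[N→φ5] = [11, 5, 8, 13]
r3 m[N→φ7] = [2, 10, 9, 6]
r4 m[φ0→C] = [1, 1, 0, 1]
r4 m[φ0→H] = [4, 6, 6, 6]
r4 m[φ1→H] = [10, 12, 8, 7]
r4 m[φ1→M] = [0, 1, 2, 1]
r4 m[φ2→M] = [17, 11, 11, 11]
r4 m[φ2→N] = [9, 9, 7, 11]
r4 m[φ3→M] = [6, 7, 4, 8]
r4 m[φ4→C] = [3, 6, 6, 7]
r4 m[φ5→N] = [0, 8, 9, 2]
r4 m[φ6→M] = [1, 2, 1, 1]
r4 m[φ7→N] = [9, 3, 8, 9]
r4 m[C→φ0] = [3, 6, 6, 7]
r4 m[C→φ4] = [1, 1, 0, 1]
r4 m[H→φ0] = [10, 12, 8, 7]
r4 m[H→φ1] = [4, 6, 6, 6]
r4 m[M→φ1] = [24, 20, 16, 20]
r4 m[M→φ2] = [7, 10, 7, 10]
r4 m[M→φ3] = [18, 14, 14, 13]
r4 m[M→φ6] = [23, 19, 17, 20]
r4 m[N→φ2] = [9, 11, 17, 11]
r4 m[N→φ5] = [18, 12, 15, 20]
r4 m[N→φ7] = [9, 17, 16, 13]
r5 m[φ0→C] = [11, 8, 7, 8]
r5 m[φ0→H] = [4, 6, 6, 6]
r5 m[φ1→H] = [20, 21, 20, 18]
r5 m[φ1→M] = [6, 4, 8, 6]
r5 m[φ2→M] = [17, 11, 11, 11]
r5 m[φ2→N] = [9, 9, 7, 11]
r5 m[φ3→M] = [6, 7, 4, 8]
r5 m[φ4→C] = [3, 6, 6, 7]
r5 m[φ5→N] = [0, 8, 9, 2]
r5 m[φ6→M] = [1, 2, 1, 1]
r5 m[φ7→N] = [9, 3, 8, 9]
r5 m[C→φ0] = [3, 6, 6, 7]
r5 m[C→φ4] = [1, 1, 0, 1]
r5 m[H→φ0] = [10, 12, 8, 7]
r5 m[H→φ1] = [4, 6, 6, 6]
r5 m[M→φ1] = [24, 20, 16, 20]
r5 m[M→φ2] = [7, 10, 7, 10]
r5 m[M→φ3] = [18, 14, 14, 13]
r5 m[M→φ6] = [23, 19, 17, 20]
r5 m[N→φ2] = [9, 11, 17, 11]
r5 m[N→φ5] = [18, 12, 15, 20]
r5 m[N→φ7] = [9, 17, 16, 13]
r6 m[φ0→C] = [11, 8, 7, 8]
r6 m[φ0→H] = [4, 6, 6, 6]
r6 m[φ1→H] = [20, 21, 20, 18]
r6 m[φ1→M] = [6, 4, 8, 6]
r6 m[φ2→M] = [17, 11, 11, 11]
r6 m[φ2→N] = [9, 9, 7, 11]
r6 m[φ3→M] = [6, 7, 4, 8]
r6 m[φ4→C] = [3, 6, 6, 7]
r6 m[φ5→N] = [0, 8, 9, 2]
r6 m[φ6→M] = [1, 2, 1, 1]
r6 m[φ7→N] = [9, 3, 8, 9]
r6 m[C→φ0] = [3, 6, 6, 7]
r6 m[C→φ4] = [11, 8, 7, 8]
r6 m[H→φ0] = [20, 21, 20, 18]
r6 m[H→φ1] = [4, 6, 6, 6]
r6 m[M→φ1] = [24, 20, 16, 20]
r6 m[M→φ2] = [13, 13, 13, 15]
r6 m[M→φ3] = [24, 17, 20, 18]
r6 m[M→φ6] = [29, 22, 23, 25]
r6 m[N→φ2] = [9, 11, 17, 11]
r6 m[N→φ5] = [18, 12, 15, 20]
r6 m[N→φ7] = [9, 17, 16, 13]
r7 m[φ0→C] = [21, 20, 18, 20]
r7 m[φ0→H] = [4, 6, 6, 6]
r7 m[φ1→H] = [20, 21, 20, 18]
r7 m[φ1→M] = [6, 4, 8, 6]
r7 m[φ2→M] = [17, 11, 11, 11]
r7 m[φ2→N] = [15, 15, 13, 17]
r7 m[φ3→M] = [6, 7, 4, 8]
r7 m[φ4→C] = [3, 6, 6, 7]
r7 m[φ5→N] = [0, 8, 9, 2]
r7 m[φ6→M] = [1, 2, 1, 1]
r7 m[φ7→N] = [9, 3, 8, 9]
r7 m[C→φ0] = [3, 6, 6, 7]
r7 m[C→φ4] = [11, 8, 7, 8]
r7 m[H→φ0] = [20, 21, 20, 18]
r7 m[H→φ1] = [4, 6, 6, 6]
r7 m[M→φ1] = [24, 20, 16, 20]
r7 m[M→φ2] = [13, 13, 13, 15]
r7 m[M→φ3] = [24, 17, 20, 18]
r7 m[M→φ6] = [29, 22, 23, 25]
r7 m[N→φ2] = [9, 11, 17, 11]
r7 m[N→φ5] = [18, 12, 15, 20]
r7 m[N→φ7] = [9, 17, 16, 13]
r8 m[φ0→C] = [21, 20, 18, 20]
r8 m[φ0→H] = [4, 6, 6, 6]
r8 m[φ1→H] = [20, 21, 20, 18]
r8 m[φ1→M] = [6, 4, 8, 6]
r8 m[φ2→M] = [17, 11, 11, 11]
r8 m[φ2→N] = [15, 15, 13, 17]
r8 m[φ3→M] = [6, 7, 4, 8]
r8 m[φ4→C] = [3, 6, 6, 7]
r8 m[φ5→N] = [0, 8, 9, 2]
r8 m[φ6→M] = [1, 2, 1, 1]
r8 m[φ7→N] = [9, 3, 8, 9]
r8 m[C→φ0] = [3, 6, 6, 7]
r8 m[C→φ4] = [21, 20, 18, 20]
r8 m[H→φ0] = [20, 21, 20, 18]
r8 m[H→φ1] = [4, 6, 6, 6]
r8 m[M→φ1] = [24, 20, 16, 20]
r8 m[M→φ2] = [13, 13, 13, 15]
r8 m[M→φ3] = [24, 17, 20, 18]
r8 m[M→φ6] = [29, 22, 23, 25]
r8 m[N→φ2] = [9, 11, 17, 11]
r8 m[N→φ5] = [24, 18, 21, 26]
r8 m[N→φ7] = [15, 23, 22, 19]
r9 m[φ0→C] = [21, 20, 18, 20]
r9 m[φ0→H] = [4, 6, 6, 6]
r9 m[φ1→H] = [20, 21, 20, 18]
r9 m[φ1→M] = [6, 4, 8, 6]
r9 m[φ2→M] = [17, 11, 11, 11]
r9 m[φ2→N] = [15, 15, 13, 17]
r9 m[φ3→M] = [6, 7, 4, 8]
r9 m[φ4→C] = [3, 6, 6, 7]
r9 m[φ5→N] = [0, 8, 9, 2]
r9 m[φ6→M] = [1, 2, 1, 1]
r9 m[φ7→N] = [9, 3, 8, 9]
r9 m[C→φ0] = [3, 6, 6, 7]
r9 m[C→φ4] = [21, 20, 18, 20]
r9 m[H→φ0] = [20, 21, 20, 18]
r9 m[H→φ1] = [4, 6, 6, 6]
r9 m[M→φ1] = [24, 20, 16, 20]
r9 m[M→φ2] = [13, 13, 13, 15]
r9 m[M→φ3] = [24, 17, 20, 18]
r9 m[M→φ6] = [29, 22, 23, 25]
r9 m[N→φ2] = [9, 11, 17, 11]
r9 m[N→φ5] = [24, 18, 21, 26]
r9 m[N→φ7] = [15, 23, 22, 19]
fixed point reached at round 9
traceback from C: (C=0, H=0, M=1, N=0), score=24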